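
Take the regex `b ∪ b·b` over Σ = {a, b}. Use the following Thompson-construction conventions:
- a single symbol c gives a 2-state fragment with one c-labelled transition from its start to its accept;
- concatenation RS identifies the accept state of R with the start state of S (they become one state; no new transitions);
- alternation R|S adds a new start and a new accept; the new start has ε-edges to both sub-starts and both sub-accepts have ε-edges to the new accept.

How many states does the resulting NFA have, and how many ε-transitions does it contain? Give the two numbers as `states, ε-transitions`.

Recursing over subexpressions:
Each of the 3 symbol leaves contributes 2 states and 0 ε-transitions.
  b·b : 3 states, 0 ε-transitions
  b ∪ b·b : 7 states, 4 ε-transitions

7, 4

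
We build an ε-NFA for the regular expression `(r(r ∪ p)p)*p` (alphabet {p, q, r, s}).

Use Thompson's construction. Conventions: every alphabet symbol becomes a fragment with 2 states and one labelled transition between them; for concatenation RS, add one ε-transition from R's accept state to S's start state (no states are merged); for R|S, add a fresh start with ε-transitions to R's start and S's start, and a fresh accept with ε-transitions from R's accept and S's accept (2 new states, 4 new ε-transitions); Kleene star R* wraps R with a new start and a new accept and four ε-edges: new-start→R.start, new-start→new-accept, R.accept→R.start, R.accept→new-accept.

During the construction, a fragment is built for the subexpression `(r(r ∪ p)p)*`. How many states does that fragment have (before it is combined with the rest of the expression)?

Fragment for `(r(r ∪ p)p)*`:
Each of the 4 symbol leaves contributes a 2-state fragment.
  r ∪ p — 6 states
  r(r ∪ p)p — 10 states
  (r(r ∪ p)p)* — 12 states

12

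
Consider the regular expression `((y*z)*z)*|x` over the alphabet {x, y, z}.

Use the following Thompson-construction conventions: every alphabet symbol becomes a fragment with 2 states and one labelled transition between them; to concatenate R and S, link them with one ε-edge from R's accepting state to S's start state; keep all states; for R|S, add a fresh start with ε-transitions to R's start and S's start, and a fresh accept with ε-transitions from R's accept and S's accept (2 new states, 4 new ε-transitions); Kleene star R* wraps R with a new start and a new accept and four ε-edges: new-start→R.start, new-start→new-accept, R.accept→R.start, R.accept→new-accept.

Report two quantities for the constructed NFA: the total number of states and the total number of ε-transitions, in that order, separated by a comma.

16, 18

By structural recursion:
Each of the 4 symbol leaves contributes 2 states and 0 ε-transitions.
  y* → 4 states, 4 ε-transitions
  y*z → 6 states, 5 ε-transitions
  (y*z)* → 8 states, 9 ε-transitions
  (y*z)*z → 10 states, 10 ε-transitions
  ((y*z)*z)* → 12 states, 14 ε-transitions
  ((y*z)*z)*|x → 16 states, 18 ε-transitions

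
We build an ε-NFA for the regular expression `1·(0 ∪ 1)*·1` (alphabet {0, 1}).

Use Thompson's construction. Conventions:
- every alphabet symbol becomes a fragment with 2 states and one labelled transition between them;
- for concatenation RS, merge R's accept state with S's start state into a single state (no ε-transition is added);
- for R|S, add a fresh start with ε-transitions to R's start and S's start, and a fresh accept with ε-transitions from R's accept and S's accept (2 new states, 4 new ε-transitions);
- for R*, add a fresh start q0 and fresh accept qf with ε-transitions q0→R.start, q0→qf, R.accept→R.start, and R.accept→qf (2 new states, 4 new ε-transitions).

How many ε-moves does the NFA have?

Bottom-up over the parse tree:
Each of the 4 symbol leaves contributes 0 ε-transitions.
  0 ∪ 1 = 4 ε-transitions
  (0 ∪ 1)* = 8 ε-transitions
  1·(0 ∪ 1)*·1 = 8 ε-transitions

8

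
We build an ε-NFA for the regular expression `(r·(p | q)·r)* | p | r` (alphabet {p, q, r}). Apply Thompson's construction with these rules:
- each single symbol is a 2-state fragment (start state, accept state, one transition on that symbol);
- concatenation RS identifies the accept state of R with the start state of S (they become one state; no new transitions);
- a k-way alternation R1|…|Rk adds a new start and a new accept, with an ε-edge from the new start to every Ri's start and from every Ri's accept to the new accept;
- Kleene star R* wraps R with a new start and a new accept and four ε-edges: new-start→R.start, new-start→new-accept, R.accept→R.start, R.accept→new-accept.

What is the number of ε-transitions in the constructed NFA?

By structural recursion:
Each of the 6 symbol leaves contributes 0 ε-transitions.
  p | q : 4 ε-transitions
  r·(p | q)·r : 4 ε-transitions
  (r·(p | q)·r)* : 8 ε-transitions
  (r·(p | q)·r)* | p | r : 14 ε-transitions

14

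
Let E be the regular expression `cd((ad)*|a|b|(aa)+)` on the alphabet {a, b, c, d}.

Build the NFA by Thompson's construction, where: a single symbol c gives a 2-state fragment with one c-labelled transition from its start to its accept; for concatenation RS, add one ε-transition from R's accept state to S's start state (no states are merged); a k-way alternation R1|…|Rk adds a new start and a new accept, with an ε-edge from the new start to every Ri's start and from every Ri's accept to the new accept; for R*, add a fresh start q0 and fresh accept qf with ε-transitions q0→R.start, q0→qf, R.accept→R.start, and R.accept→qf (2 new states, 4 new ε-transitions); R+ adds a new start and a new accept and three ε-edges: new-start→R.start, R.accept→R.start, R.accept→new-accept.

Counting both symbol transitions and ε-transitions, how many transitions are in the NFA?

Recursing over subexpressions:
Each of the 8 symbol leaves contributes 1 transition (1 symbol, 0 ε).
  ad : 3 transitions (2 symbol, 1 ε)
  (ad)* : 7 transitions (2 symbol, 5 ε)
  aa : 3 transitions (2 symbol, 1 ε)
  (aa)+ : 6 transitions (2 symbol, 4 ε)
  (ad)*|a|b|(aa)+ : 23 transitions (6 symbol, 17 ε)
  cd((ad)*|a|b|(aa)+) : 27 transitions (8 symbol, 19 ε)

27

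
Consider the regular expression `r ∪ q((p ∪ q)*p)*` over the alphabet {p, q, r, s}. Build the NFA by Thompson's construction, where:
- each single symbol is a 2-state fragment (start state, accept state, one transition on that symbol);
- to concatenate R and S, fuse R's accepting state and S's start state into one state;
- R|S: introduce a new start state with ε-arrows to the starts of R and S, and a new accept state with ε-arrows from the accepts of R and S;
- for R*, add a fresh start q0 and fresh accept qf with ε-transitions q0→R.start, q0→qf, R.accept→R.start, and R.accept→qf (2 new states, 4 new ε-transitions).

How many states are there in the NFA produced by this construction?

Per subexpression:
Each of the 5 symbol leaves contributes a 2-state fragment.
  p ∪ q — 6 states
  (p ∪ q)* — 8 states
  (p ∪ q)*p — 9 states
  ((p ∪ q)*p)* — 11 states
  q((p ∪ q)*p)* — 12 states
  r ∪ q((p ∪ q)*p)* — 16 states

16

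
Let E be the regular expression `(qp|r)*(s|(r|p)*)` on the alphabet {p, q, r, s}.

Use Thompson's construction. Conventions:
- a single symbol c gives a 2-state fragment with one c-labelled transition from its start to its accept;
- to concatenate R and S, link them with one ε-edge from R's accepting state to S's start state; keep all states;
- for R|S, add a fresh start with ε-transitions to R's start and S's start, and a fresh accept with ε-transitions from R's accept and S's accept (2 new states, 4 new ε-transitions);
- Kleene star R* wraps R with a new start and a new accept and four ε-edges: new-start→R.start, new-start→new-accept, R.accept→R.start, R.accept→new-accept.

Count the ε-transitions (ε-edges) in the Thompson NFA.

Per subexpression:
Each of the 6 symbol leaves contributes 0 ε-transitions.
  qp = 1 ε-transition
  qp|r = 5 ε-transitions
  (qp|r)* = 9 ε-transitions
  r|p = 4 ε-transitions
  (r|p)* = 8 ε-transitions
  s|(r|p)* = 12 ε-transitions
  (qp|r)*(s|(r|p)*) = 22 ε-transitions

22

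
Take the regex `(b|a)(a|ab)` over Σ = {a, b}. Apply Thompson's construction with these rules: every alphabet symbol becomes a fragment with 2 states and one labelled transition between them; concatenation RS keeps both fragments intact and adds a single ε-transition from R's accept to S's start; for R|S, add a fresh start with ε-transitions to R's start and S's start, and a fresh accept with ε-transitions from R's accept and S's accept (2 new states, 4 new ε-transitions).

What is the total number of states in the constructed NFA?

14

By structural recursion:
Each of the 5 symbol leaves contributes a 2-state fragment.
  b|a = 6 states
  ab = 4 states
  a|ab = 8 states
  (b|a)(a|ab) = 14 states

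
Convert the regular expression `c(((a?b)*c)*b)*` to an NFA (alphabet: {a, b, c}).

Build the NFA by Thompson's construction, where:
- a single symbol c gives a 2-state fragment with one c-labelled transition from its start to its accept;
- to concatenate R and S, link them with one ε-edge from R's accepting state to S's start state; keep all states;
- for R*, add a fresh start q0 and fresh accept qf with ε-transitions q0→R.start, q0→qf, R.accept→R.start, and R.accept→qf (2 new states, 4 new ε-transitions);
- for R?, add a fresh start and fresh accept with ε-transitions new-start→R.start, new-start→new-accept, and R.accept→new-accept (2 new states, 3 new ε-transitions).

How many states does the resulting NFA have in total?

18

Building bottom-up:
Each of the 5 symbol leaves contributes a 2-state fragment.
  a? — 4 states
  a?b — 6 states
  (a?b)* — 8 states
  (a?b)*c — 10 states
  ((a?b)*c)* — 12 states
  ((a?b)*c)*b — 14 states
  (((a?b)*c)*b)* — 16 states
  c(((a?b)*c)*b)* — 18 states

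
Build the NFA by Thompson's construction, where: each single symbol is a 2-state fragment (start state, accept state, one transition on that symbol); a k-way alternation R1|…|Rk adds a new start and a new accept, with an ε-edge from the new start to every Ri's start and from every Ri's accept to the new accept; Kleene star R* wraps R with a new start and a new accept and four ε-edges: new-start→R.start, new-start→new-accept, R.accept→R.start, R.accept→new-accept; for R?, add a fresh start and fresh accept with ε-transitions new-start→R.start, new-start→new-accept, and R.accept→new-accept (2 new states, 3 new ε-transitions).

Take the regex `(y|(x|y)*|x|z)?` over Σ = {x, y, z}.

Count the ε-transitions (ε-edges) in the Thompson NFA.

Recursing over subexpressions:
Each of the 5 symbol leaves contributes 0 ε-transitions.
  x|y — 4 ε-transitions
  (x|y)* — 8 ε-transitions
  y|(x|y)*|x|z — 16 ε-transitions
  (y|(x|y)*|x|z)? — 19 ε-transitions

19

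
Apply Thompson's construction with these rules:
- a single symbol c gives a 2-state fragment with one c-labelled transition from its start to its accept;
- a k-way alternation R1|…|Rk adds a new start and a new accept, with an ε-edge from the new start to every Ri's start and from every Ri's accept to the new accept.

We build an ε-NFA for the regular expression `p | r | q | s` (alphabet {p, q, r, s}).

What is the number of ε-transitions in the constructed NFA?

Building bottom-up:
Each of the 4 symbol leaves contributes 0 ε-transitions.
  p | r | q | s = 8 ε-transitions

8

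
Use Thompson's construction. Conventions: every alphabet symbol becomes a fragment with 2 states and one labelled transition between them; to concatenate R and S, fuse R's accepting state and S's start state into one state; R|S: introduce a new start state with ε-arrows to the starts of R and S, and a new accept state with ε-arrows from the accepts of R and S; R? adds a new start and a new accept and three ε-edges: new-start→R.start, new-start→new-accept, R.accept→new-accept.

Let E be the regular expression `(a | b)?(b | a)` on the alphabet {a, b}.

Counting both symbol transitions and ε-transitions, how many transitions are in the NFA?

15

Building bottom-up:
Each of the 4 symbol leaves contributes 1 transition (1 symbol, 0 ε).
  a | b : 6 transitions (2 symbol, 4 ε)
  (a | b)? : 9 transitions (2 symbol, 7 ε)
  b | a : 6 transitions (2 symbol, 4 ε)
  (a | b)?(b | a) : 15 transitions (4 symbol, 11 ε)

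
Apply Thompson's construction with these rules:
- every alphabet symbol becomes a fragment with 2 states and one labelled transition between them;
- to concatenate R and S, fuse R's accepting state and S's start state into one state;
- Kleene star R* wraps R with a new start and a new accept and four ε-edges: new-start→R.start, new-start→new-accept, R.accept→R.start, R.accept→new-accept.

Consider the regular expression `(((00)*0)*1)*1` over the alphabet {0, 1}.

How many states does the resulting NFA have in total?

Recursing over subexpressions:
Each of the 5 symbol leaves contributes a 2-state fragment.
  00 → 3 states
  (00)* → 5 states
  (00)*0 → 6 states
  ((00)*0)* → 8 states
  ((00)*0)*1 → 9 states
  (((00)*0)*1)* → 11 states
  (((00)*0)*1)*1 → 12 states

12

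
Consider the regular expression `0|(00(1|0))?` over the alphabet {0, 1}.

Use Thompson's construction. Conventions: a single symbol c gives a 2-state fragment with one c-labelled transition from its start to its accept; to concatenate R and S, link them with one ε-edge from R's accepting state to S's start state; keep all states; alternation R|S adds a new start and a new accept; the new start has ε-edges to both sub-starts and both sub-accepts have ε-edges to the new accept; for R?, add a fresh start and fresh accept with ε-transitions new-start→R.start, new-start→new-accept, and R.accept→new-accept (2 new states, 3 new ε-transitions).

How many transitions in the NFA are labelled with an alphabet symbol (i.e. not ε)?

Recursing over subexpressions:
Each of the 5 symbol leaves contributes exactly 1 symbol transition.
  1|0 = 2 symbol transitions
  00(1|0) = 4 symbol transitions
  (00(1|0))? = 4 symbol transitions
  0|(00(1|0))? = 5 symbol transitions

5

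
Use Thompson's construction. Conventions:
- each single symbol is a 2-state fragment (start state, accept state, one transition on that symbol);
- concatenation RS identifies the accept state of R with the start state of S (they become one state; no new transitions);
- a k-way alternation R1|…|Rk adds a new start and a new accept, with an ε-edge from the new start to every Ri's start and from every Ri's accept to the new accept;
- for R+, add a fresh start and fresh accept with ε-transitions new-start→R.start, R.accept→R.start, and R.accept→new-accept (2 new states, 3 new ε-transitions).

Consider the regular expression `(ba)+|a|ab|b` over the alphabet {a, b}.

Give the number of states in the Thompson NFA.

14

Building bottom-up:
Each of the 6 symbol leaves contributes a 2-state fragment.
  ba = 3 states
  (ba)+ = 5 states
  ab = 3 states
  (ba)+|a|ab|b = 14 states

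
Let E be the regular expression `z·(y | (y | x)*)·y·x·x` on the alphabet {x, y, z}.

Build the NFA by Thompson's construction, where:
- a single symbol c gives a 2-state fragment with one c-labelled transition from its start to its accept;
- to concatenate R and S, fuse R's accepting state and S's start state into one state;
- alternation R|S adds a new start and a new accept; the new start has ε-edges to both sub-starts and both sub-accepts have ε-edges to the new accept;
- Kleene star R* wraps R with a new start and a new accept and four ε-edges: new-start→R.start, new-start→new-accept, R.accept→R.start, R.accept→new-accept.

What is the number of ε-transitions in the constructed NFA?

12

Bottom-up over the parse tree:
Each of the 7 symbol leaves contributes 0 ε-transitions.
  y | x → 4 ε-transitions
  (y | x)* → 8 ε-transitions
  y | (y | x)* → 12 ε-transitions
  z·(y | (y | x)*)·y·x·x → 12 ε-transitions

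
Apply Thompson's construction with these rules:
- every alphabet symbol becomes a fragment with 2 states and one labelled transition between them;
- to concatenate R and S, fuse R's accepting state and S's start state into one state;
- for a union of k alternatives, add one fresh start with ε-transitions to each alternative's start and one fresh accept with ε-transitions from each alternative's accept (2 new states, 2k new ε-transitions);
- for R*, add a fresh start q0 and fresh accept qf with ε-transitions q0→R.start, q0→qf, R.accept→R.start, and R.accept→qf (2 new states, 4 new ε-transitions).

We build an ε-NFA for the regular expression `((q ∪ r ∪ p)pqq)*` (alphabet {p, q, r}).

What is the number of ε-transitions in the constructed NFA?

10

Recursing over subexpressions:
Each of the 6 symbol leaves contributes 0 ε-transitions.
  q ∪ r ∪ p : 6 ε-transitions
  (q ∪ r ∪ p)pqq : 6 ε-transitions
  ((q ∪ r ∪ p)pqq)* : 10 ε-transitions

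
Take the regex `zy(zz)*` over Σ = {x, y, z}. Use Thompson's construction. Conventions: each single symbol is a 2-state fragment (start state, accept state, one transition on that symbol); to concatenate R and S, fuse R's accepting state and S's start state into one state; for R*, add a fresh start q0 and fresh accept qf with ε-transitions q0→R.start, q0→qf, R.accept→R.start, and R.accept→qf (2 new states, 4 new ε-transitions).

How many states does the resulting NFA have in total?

7

Per subexpression:
Each of the 4 symbol leaves contributes a 2-state fragment.
  zz = 3 states
  (zz)* = 5 states
  zy(zz)* = 7 states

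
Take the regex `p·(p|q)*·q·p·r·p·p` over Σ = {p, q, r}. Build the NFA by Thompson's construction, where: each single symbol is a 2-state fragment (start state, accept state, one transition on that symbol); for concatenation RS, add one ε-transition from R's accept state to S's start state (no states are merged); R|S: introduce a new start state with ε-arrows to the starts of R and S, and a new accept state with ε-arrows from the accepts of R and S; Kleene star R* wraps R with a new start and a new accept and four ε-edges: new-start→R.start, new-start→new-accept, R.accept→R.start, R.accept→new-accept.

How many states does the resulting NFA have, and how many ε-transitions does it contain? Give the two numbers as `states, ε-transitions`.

20, 14

Building bottom-up:
Each of the 8 symbol leaves contributes 2 states and 0 ε-transitions.
  p|q = 6 states, 4 ε-transitions
  (p|q)* = 8 states, 8 ε-transitions
  p·(p|q)*·q·p·r·p·p = 20 states, 14 ε-transitions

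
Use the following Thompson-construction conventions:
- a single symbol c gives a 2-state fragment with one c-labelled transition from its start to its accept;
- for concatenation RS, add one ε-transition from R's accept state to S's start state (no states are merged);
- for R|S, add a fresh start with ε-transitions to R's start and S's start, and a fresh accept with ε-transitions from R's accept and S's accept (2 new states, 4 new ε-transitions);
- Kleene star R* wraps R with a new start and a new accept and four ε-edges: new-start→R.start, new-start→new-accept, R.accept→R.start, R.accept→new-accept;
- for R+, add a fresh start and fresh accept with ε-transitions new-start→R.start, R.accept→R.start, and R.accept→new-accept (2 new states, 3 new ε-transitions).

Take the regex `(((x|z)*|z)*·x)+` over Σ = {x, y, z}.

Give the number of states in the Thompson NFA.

Building bottom-up:
Each of the 4 symbol leaves contributes a 2-state fragment.
  x|z — 6 states
  (x|z)* — 8 states
  (x|z)*|z — 12 states
  ((x|z)*|z)* — 14 states
  ((x|z)*|z)*·x — 16 states
  (((x|z)*|z)*·x)+ — 18 states

18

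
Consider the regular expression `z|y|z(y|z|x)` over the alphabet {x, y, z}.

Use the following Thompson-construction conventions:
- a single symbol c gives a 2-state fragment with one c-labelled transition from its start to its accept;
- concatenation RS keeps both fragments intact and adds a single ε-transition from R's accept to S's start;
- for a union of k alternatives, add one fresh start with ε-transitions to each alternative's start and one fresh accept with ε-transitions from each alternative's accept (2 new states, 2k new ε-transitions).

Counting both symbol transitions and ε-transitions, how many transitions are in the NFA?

19

Per subexpression:
Each of the 6 symbol leaves contributes 1 transition (1 symbol, 0 ε).
  y|z|x → 9 transitions (3 symbol, 6 ε)
  z(y|z|x) → 11 transitions (4 symbol, 7 ε)
  z|y|z(y|z|x) → 19 transitions (6 symbol, 13 ε)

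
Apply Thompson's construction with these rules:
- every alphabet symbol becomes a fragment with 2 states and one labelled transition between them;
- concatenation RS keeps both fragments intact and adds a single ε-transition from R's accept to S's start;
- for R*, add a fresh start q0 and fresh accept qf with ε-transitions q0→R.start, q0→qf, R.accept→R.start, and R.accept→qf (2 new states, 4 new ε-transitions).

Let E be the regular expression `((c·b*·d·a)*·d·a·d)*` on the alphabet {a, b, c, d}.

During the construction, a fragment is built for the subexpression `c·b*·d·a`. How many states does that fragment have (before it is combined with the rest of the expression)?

Fragment for `c·b*·d·a`:
Each of the 4 symbol leaves contributes a 2-state fragment.
  b* → 4 states
  c·b*·d·a → 10 states

10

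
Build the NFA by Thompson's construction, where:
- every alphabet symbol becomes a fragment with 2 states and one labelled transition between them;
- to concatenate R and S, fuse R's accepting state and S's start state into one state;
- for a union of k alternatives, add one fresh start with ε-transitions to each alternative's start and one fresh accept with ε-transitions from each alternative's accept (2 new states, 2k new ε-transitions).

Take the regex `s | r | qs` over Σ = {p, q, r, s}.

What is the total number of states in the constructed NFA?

9

Recursing over subexpressions:
Each of the 4 symbol leaves contributes a 2-state fragment.
  qs — 3 states
  s | r | qs — 9 states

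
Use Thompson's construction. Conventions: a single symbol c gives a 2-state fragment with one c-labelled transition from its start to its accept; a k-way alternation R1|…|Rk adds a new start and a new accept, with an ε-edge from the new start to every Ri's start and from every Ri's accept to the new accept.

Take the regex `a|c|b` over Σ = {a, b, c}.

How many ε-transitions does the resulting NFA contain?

Recursing over subexpressions:
Each of the 3 symbol leaves contributes 0 ε-transitions.
  a|c|b = 6 ε-transitions

6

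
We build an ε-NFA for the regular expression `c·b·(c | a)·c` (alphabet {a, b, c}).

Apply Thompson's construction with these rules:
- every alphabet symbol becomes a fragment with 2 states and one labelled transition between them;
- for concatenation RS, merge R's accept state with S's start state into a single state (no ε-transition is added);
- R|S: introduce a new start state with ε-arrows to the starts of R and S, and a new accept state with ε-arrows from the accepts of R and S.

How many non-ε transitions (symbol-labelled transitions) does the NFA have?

5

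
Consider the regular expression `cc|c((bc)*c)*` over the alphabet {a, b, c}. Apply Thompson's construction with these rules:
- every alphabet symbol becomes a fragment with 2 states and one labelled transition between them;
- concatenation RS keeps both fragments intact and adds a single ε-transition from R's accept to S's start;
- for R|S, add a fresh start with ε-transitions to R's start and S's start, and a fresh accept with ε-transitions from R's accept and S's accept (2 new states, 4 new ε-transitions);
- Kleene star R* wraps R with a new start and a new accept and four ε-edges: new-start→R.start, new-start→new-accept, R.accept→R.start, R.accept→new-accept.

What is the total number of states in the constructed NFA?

Building bottom-up:
Each of the 6 symbol leaves contributes a 2-state fragment.
  cc → 4 states
  bc → 4 states
  (bc)* → 6 states
  (bc)*c → 8 states
  ((bc)*c)* → 10 states
  c((bc)*c)* → 12 states
  cc|c((bc)*c)* → 18 states

18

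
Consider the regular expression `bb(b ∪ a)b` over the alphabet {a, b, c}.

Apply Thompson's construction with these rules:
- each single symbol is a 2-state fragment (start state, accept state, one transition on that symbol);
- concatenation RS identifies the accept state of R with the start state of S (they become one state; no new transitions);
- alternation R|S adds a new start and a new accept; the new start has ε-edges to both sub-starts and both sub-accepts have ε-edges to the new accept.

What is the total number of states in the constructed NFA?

Building bottom-up:
Each of the 5 symbol leaves contributes a 2-state fragment.
  b ∪ a → 6 states
  bb(b ∪ a)b → 9 states

9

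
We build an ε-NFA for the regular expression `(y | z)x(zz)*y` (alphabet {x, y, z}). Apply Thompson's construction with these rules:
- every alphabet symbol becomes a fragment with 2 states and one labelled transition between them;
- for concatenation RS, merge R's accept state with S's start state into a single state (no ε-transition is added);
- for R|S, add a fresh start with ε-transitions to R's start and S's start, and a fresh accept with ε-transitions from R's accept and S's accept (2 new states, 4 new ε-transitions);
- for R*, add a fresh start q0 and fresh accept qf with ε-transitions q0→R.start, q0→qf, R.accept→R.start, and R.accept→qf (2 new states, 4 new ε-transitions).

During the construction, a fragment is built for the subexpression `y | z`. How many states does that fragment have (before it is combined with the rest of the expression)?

6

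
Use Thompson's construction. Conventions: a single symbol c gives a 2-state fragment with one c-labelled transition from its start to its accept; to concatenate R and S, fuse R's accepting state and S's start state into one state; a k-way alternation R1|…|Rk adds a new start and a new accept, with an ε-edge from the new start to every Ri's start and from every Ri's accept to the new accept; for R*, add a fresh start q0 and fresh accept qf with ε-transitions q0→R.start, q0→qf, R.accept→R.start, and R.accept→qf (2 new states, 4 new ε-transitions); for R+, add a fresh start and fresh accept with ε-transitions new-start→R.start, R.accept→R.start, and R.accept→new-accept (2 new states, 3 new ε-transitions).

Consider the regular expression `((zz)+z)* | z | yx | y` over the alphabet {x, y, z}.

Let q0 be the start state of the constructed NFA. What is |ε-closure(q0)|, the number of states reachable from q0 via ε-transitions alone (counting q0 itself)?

9

Work bottom-up. For each fragment F, track |ε-closure(F.start)| and whether F's accept lies in that closure (i.e. whether F accepts ε). A single-symbol fragment has closure size 1 and does not accept ε.
  zz → same as the first factor's closure: |closure| = 1
  (zz)+ → |closure| = 1 + 1 = 2 (the body doesn't accept ε, so the new accept is not reached)
  (zz)+z → same as the first factor's closure: |closure| = 2
  ((zz)+z)* → |closure| = 1 (new start) + 2 (body) + 1 (new accept) = 4
  yx → |closure| equals the left operand's closure size = 1 (its accept is not ε-reachable, so the closure stops there)
  ((zz)+z)* | z | yx | y → new start ε-reaches every alternative's start; at least one alternative accepts ε, so the union's new accept is reached too: |closure| = 1 + 4 + 1 + 1 + 1 + 1 = 9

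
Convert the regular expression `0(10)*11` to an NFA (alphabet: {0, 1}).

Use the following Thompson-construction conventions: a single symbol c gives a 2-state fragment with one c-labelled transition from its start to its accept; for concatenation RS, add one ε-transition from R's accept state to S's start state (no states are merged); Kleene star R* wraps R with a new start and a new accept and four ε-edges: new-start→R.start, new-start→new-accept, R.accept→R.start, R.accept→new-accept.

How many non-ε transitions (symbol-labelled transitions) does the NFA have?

5

By structural recursion:
Each of the 5 symbol leaves contributes exactly 1 symbol transition.
  10 → 2 symbol transitions
  (10)* → 2 symbol transitions
  0(10)*11 → 5 symbol transitions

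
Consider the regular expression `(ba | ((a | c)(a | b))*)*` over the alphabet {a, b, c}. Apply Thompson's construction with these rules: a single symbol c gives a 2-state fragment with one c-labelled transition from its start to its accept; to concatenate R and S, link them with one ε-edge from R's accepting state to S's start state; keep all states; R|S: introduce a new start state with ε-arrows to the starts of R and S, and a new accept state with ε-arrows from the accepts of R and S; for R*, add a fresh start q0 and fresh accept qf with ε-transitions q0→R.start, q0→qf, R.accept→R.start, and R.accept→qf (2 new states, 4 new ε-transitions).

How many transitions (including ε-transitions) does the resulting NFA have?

28

By structural recursion:
Each of the 6 symbol leaves contributes 1 transition (1 symbol, 0 ε).
  ba : 3 transitions (2 symbol, 1 ε)
  a | c : 6 transitions (2 symbol, 4 ε)
  a | b : 6 transitions (2 symbol, 4 ε)
  (a | c)(a | b) : 13 transitions (4 symbol, 9 ε)
  ((a | c)(a | b))* : 17 transitions (4 symbol, 13 ε)
  ba | ((a | c)(a | b))* : 24 transitions (6 symbol, 18 ε)
  (ba | ((a | c)(a | b))*)* : 28 transitions (6 symbol, 22 ε)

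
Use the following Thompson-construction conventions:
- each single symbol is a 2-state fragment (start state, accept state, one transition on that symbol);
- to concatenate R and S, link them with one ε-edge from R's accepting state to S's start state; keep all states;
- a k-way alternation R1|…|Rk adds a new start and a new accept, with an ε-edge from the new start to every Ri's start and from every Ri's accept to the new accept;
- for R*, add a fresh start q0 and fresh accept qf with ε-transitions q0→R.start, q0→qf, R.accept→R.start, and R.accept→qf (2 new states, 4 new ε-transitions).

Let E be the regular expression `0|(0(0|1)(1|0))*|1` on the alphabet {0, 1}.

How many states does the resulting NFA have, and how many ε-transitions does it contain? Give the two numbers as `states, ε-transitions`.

22, 20

By structural recursion:
Each of the 7 symbol leaves contributes 2 states and 0 ε-transitions.
  0|1 — 6 states, 4 ε-transitions
  1|0 — 6 states, 4 ε-transitions
  0(0|1)(1|0) — 14 states, 10 ε-transitions
  (0(0|1)(1|0))* — 16 states, 14 ε-transitions
  0|(0(0|1)(1|0))*|1 — 22 states, 20 ε-transitions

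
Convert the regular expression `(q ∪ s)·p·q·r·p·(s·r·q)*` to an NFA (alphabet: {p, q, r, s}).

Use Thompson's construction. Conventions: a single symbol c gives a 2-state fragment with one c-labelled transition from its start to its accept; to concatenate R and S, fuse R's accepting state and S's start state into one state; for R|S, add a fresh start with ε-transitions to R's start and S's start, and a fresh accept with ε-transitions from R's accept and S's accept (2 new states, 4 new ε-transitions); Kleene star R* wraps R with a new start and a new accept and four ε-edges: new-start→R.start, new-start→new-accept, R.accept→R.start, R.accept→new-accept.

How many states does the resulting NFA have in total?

Bottom-up over the parse tree:
Each of the 9 symbol leaves contributes a 2-state fragment.
  q ∪ s → 6 states
  s·r·q → 4 states
  (s·r·q)* → 6 states
  (q ∪ s)·p·q·r·p·(s·r·q)* → 15 states

15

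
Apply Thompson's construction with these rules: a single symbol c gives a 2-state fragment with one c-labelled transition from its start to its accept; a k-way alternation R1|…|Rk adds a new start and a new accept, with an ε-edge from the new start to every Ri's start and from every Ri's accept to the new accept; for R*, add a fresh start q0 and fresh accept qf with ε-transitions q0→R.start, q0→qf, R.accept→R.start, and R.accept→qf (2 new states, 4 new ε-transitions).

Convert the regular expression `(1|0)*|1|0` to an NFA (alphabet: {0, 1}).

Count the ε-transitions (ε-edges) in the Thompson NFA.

14

Building bottom-up:
Each of the 4 symbol leaves contributes 0 ε-transitions.
  1|0 → 4 ε-transitions
  (1|0)* → 8 ε-transitions
  (1|0)*|1|0 → 14 ε-transitions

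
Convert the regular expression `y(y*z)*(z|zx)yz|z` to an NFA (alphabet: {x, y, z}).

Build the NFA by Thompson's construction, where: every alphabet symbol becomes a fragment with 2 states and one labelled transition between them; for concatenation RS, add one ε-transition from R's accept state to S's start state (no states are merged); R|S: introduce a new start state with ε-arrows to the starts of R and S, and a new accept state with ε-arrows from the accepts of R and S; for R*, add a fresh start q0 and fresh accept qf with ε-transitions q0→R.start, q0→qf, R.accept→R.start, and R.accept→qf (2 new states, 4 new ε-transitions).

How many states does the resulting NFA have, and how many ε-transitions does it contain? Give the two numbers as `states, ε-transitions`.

Building bottom-up:
Each of the 9 symbol leaves contributes 2 states and 0 ε-transitions.
  y* = 4 states, 4 ε-transitions
  y*z = 6 states, 5 ε-transitions
  (y*z)* = 8 states, 9 ε-transitions
  zx = 4 states, 1 ε-transition
  z|zx = 8 states, 5 ε-transitions
  y(y*z)*(z|zx)yz = 22 states, 18 ε-transitions
  y(y*z)*(z|zx)yz|z = 26 states, 22 ε-transitions

26, 22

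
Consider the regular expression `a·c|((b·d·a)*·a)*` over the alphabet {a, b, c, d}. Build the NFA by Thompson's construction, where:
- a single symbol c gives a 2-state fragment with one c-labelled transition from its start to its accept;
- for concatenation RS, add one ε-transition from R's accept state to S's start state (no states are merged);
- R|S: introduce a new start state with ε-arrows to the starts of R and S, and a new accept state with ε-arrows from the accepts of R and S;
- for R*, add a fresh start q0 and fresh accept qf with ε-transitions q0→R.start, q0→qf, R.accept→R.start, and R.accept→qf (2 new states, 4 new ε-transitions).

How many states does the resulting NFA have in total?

18

Bottom-up over the parse tree:
Each of the 6 symbol leaves contributes a 2-state fragment.
  a·c → 4 states
  b·d·a → 6 states
  (b·d·a)* → 8 states
  (b·d·a)*·a → 10 states
  ((b·d·a)*·a)* → 12 states
  a·c|((b·d·a)*·a)* → 18 states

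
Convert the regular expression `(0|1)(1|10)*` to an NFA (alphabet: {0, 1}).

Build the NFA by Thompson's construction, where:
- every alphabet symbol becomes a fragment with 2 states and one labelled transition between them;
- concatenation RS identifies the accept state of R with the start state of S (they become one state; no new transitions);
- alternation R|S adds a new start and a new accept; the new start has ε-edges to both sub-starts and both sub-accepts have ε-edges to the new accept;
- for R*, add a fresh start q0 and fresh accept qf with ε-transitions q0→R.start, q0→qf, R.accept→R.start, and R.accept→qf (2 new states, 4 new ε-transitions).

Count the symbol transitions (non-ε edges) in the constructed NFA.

By structural recursion:
Each of the 5 symbol leaves contributes exactly 1 symbol transition.
  0|1 → 2 symbol transitions
  10 → 2 symbol transitions
  1|10 → 3 symbol transitions
  (1|10)* → 3 symbol transitions
  (0|1)(1|10)* → 5 symbol transitions

5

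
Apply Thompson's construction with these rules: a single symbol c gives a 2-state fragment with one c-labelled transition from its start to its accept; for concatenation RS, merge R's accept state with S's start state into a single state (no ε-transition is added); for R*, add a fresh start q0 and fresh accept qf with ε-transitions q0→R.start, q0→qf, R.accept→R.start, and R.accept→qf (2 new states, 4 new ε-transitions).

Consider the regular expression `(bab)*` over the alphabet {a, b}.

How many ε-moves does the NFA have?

4

Building bottom-up:
Each of the 3 symbol leaves contributes 0 ε-transitions.
  bab → 0 ε-transitions
  (bab)* → 4 ε-transitions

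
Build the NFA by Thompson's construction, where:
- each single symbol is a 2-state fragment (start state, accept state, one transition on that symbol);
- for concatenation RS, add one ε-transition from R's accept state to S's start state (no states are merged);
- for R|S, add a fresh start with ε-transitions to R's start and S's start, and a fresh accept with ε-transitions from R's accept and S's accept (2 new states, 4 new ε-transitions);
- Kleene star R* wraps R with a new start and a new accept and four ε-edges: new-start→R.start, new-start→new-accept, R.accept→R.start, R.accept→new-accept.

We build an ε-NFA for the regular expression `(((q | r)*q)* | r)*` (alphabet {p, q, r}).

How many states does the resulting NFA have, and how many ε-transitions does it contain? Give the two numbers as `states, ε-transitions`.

18, 21

By structural recursion:
Each of the 4 symbol leaves contributes 2 states and 0 ε-transitions.
  q | r → 6 states, 4 ε-transitions
  (q | r)* → 8 states, 8 ε-transitions
  (q | r)*q → 10 states, 9 ε-transitions
  ((q | r)*q)* → 12 states, 13 ε-transitions
  ((q | r)*q)* | r → 16 states, 17 ε-transitions
  (((q | r)*q)* | r)* → 18 states, 21 ε-transitions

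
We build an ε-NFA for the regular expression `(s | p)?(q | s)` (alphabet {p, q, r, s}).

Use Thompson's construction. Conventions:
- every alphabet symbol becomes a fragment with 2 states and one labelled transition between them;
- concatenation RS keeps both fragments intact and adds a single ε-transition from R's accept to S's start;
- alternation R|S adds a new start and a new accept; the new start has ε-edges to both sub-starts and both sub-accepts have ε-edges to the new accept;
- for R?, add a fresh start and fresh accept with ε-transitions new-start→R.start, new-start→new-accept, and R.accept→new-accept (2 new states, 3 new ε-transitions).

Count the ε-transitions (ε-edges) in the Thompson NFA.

By structural recursion:
Each of the 4 symbol leaves contributes 0 ε-transitions.
  s | p : 4 ε-transitions
  (s | p)? : 7 ε-transitions
  q | s : 4 ε-transitions
  (s | p)?(q | s) : 12 ε-transitions

12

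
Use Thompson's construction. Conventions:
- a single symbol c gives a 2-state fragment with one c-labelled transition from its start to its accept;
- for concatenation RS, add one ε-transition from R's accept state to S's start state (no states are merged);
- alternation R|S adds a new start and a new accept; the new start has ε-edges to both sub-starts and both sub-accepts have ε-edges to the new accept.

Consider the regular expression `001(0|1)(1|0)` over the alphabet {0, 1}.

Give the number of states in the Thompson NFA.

Building bottom-up:
Each of the 7 symbol leaves contributes a 2-state fragment.
  0|1 = 6 states
  1|0 = 6 states
  001(0|1)(1|0) = 18 states

18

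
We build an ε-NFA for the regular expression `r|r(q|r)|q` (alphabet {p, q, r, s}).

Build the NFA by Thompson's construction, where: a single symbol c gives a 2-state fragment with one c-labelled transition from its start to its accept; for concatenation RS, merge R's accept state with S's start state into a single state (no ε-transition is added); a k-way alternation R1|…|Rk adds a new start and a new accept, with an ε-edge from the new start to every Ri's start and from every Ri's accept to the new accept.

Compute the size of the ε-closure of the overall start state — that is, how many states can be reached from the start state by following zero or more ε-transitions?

Let C(F) = |ε-closure(F.start)| within fragment F, and note whether F accepts ε. Symbol fragments have C = 1 and do not accept ε. Then:
  q|r — C = 1 + 1 + 1 = 3 (the new accept is not ε-reachable since no branch accepts ε)
  r(q|r) — C equals the left operand's closure size = 1 (its accept is not ε-reachable, so the closure stops there)
  r|r(q|r)|q — C = 1 + 1 + 1 + 1 = 4 (the new accept is not ε-reachable since no branch accepts ε)

4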